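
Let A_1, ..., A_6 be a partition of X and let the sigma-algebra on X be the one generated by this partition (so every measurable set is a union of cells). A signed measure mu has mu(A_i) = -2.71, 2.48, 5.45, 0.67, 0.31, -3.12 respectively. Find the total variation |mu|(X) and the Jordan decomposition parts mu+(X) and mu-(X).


Step 1: Every measurable set is a union of atoms (the cells / points), so a Hahn decomposition is
  obtained by grouping atoms by sign: P = union of atoms with mu > 0, N = union of the remaining atoms.
  Atoms in P (indices): 2, 3, 4, 5;  atoms in N (indices): 1, 6
  Positive values: 2.48, 5.45, 0.67, 0.31
  Negative values: -2.71, -3.12
Step 2: mu+(X) = mu(P) = sum of positive atom values = 8.91
Step 3: mu-(X) = -mu(N) = sum of |negative atom values| = 5.83
Step 4: |mu|(X) = mu+(X) + mu-(X) = 8.91 + 5.83 = 14.74


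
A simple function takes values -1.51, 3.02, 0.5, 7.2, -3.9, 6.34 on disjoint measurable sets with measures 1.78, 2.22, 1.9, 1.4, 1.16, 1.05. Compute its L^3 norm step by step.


Step 1: Compute |f_i|^3 for each value:
  |-1.51|^3 = 3.442951
  |3.02|^3 = 27.543608
  |0.5|^3 = 0.125
  |7.2|^3 = 373.248
  |-3.9|^3 = 59.319
  |6.34|^3 = 254.840104
Step 2: Multiply by measures and sum:
  3.442951 * 1.78 = 6.128453
  27.543608 * 2.22 = 61.14681
  0.125 * 1.9 = 0.2375
  373.248 * 1.4 = 522.5472
  59.319 * 1.16 = 68.81004
  254.840104 * 1.05 = 267.582109
Sum = 6.128453 + 61.14681 + 0.2375 + 522.5472 + 68.81004 + 267.582109 = 926.452112
Step 3: Take the p-th root:
||f||_3 = (926.452112)^(1/3) = 9.748572


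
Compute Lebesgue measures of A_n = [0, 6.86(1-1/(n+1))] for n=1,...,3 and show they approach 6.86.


By continuity of measure from below: if A_n increases to A, then m(A_n) -> m(A).
Here A = [0, 6.86], so m(A) = 6.86
Step 1: a_1 = 6.86*(1 - 1/2) = 3.43, m(A_1) = 3.43
Step 2: a_2 = 6.86*(1 - 1/3) = 4.5733, m(A_2) = 4.5733
Step 3: a_3 = 6.86*(1 - 1/4) = 5.145, m(A_3) = 5.145
Limit: m(A_n) -> m([0,6.86]) = 6.86


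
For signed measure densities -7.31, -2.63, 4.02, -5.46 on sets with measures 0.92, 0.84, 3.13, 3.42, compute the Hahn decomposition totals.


Step 1: Compute signed measure on each set:
  Set 1: -7.31 * 0.92 = -6.7252
  Set 2: -2.63 * 0.84 = -2.2092
  Set 3: 4.02 * 3.13 = 12.5826
  Set 4: -5.46 * 3.42 = -18.6732
Step 2: Total signed measure = (-6.7252) + (-2.2092) + (12.5826) + (-18.6732)
     = -15.025
Step 3: Positive part mu+(X) = sum of positive contributions = 12.5826
Step 4: Negative part mu-(X) = |sum of negative contributions| = 27.6076


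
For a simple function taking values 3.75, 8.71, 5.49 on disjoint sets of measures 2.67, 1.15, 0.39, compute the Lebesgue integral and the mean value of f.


Step 1: Integral = sum(value_i * measure_i)
= 3.75*2.67 + 8.71*1.15 + 5.49*0.39
= 10.0125 + 10.0165 + 2.1411
= 22.1701
Step 2: Total measure of domain = 2.67 + 1.15 + 0.39 = 4.21
Step 3: Average value = 22.1701 / 4.21 = 5.266057


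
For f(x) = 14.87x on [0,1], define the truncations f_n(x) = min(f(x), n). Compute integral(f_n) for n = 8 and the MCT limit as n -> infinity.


f(x) = 14.87x on [0,1]; f_n(x) = min(14.87x, n). At n = 8:
Step 1: f(x) reaches 8 at x = 8/14.87 = 0.537996
Step 2: integral(f_8) = integral(14.87x, 0, 0.537996) + integral(8, 0.537996, 1)
       = 14.87*0.537996^2/2 + 8*(1 - 0.537996)
       = 2.151984 + 3.696032
       = 5.848016
Step 3: As n -> infinity, f_n increases to f, so by MCT integral(f_n) -> integral(f) = 14.87/2 = 7.435.
Convergence: integral(f_8) = 5.848016 -> 7.435 as n -> infinity


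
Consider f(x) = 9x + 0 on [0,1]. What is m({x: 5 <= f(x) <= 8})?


f^(-1)([5, 8]) = {x : 5 <= 9x + 0 <= 8}
Solving: (5 - 0)/9 <= x <= (8 - 0)/9
= [0.555556, 0.888889]
Intersecting with [0,1]: [0.555556, 0.888889]
Measure = 0.888889 - 0.555556 = 0.333333


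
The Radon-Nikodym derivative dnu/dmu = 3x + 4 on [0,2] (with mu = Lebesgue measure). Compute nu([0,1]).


nu(A) = integral_A (dnu/dmu) dmu = integral_0^1 (3x + 4) dx
Step 1: Antiderivative F(x) = (3/2)x^2 + 4x
Step 2: F(1) = (3/2)*1^2 + 4*1 = 1.5 + 4 = 5.5
Step 3: F(0) = (3/2)*0^2 + 4*0 = 0.0 + 0 = 0.0
Step 4: nu([0,1]) = F(1) - F(0) = 5.5 - 0.0 = 5.5


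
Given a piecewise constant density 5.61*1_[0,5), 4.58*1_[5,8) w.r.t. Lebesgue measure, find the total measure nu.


Integrate each piece of the Radon-Nikodym derivative:
Step 1: integral_0^5 5.61 dx = 5.61*(5-0) = 5.61*5 = 28.05
Step 2: integral_5^8 4.58 dx = 4.58*(8-5) = 4.58*3 = 13.74
Total: 28.05 + 13.74 = 41.79


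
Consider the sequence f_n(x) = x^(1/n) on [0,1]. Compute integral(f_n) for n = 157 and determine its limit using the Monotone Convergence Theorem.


At n = 157: f_157(x) = x^(1/157).
Step 1: integral(x^(1/157), 0, 1) = [x^(1/157+1) / (1/157+1)] from 0 to 1
     = 1 / (1/157 + 1) = 1 / ((157+1)/157) = 157/(157+1)
     = 157/158 = 0.993671
Step 2: As n -> infinity, f_n(x) = x^(1/n) -> 1 for x in (0,1], and f_n is increasing in n.
By MCT, lim_n integral(f_n) = integral(lim_n f_n) = integral(1, 0, 1) = 1.
Step 3: Verify convergence: 157/158 = 0.993671 -> 1


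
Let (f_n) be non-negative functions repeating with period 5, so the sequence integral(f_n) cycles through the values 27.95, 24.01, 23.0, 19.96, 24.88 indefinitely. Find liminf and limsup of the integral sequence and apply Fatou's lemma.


The sequence (integral(f_n)) is periodic with period 5, repeating the values 27.95, 24.01, 23.0, 19.96, 24.88 indefinitely.
Step 1: For a periodic sequence, every tail (a_m, a_(m+1), ...) contains all 5 period values infinitely often.
Step 2: Hence inf of every tail = min of the period values = min(27.95, 24.01, 23.0, 19.96, 24.88) = 19.96.
        liminf_n integral(f_n) = sup over m of (inf of tail from m) = 19.96.
Step 3: Similarly sup of every tail = max of the period values = 27.95.
        limsup_n integral(f_n) = 27.95.
Step 4: Fatou's lemma: integral(liminf_n f_n) <= liminf_n integral(f_n) = 19.96.
        So the integral of the pointwise liminf is at most 19.96.


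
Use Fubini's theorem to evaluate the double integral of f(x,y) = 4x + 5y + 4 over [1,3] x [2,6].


By Fubini, integrate in x first, then y.
Step 1: Fix y, integrate over x in [1,3]:
  integral(4x + 5y + 4, x=1..3)
  = 4*(3^2 - 1^2)/2 + (5y + 4)*(3 - 1)
  = 16 + (5y + 4)*2
  = 16 + 10y + 8
  = 24 + 10y
Step 2: Integrate over y in [2,6]:
  integral(24 + 10y, y=2..6)
  = 24*4 + 10*(6^2 - 2^2)/2
  = 96 + 160
  = 256


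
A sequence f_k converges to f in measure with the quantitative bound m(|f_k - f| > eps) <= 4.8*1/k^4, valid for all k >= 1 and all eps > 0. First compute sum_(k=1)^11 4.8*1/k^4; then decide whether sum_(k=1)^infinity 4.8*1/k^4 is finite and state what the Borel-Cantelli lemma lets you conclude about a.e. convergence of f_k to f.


Step 1: List the terms 4.8*1/k^4 for k = 1 to 11:
  k=1: 4.8
  k=2: 0.3
  k=3: 0.059259
  k=4: 0.01875
  k=5: 0.00768
  k=6: 0.003704
  k=7: 0.001999
  k=8: 0.001172
  k=9: 7.315958e-04
  k=10: 4.800000e-04
  k=11: 3.278465e-04
Step 2: Partial sum = 4.8 + 0.3 + 0.059259 + 0.01875 + 0.00768 + 0.003704 + 0.001999 + 0.001172 + 7.315958e-04 + 4.800000e-04 + 3.278465e-04
     = 5.194103
Step 3: The full series sum_(k>=1) 4.8*1/k^4 converges (p-series with p = 4 > 1; a constant multiple of a convergent series converges).
Step 4: Fix eps > 0. Since sum_k m(|f_k - f| > eps) < infinity, the Borel-Cantelli lemma gives
        m(limsup_k {|f_k - f| > eps}) = 0, i.e. for a.e. x, |f_k(x) - f(x)| <= eps for all large k.
        Applying this with eps = 1/j for j = 1, 2, ... and intersecting the countably many full-measure sets,
        for a.e. x we get limsup_k |f_k(x) - f(x)| <= 1/j for every j, hence f_k -> f almost everywhere.
Conclusion: series converges; Borel-Cantelli yields f_k -> f a.e.


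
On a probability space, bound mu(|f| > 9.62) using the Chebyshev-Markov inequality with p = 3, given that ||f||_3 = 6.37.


Chebyshev/Markov inequality: mu(|f| > eps) <= (||f||_p / eps)^p
Step 1: ||f||_3 / eps = 6.37 / 9.62 = 0.662162
Step 2: Raise to power p = 3:
  (0.662162)^3 = 0.290331
Step 3: Therefore mu(|f| > 9.62) <= 0.290331


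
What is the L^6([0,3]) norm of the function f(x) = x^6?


Step 1: ||f||_6 = (integral_0^3 |x^6|^6 dx)^(1/6)
     = (integral_0^3 x^36 dx)^(1/6)
Step 2: integral_0^3 x^36 dx = [x^37/(37)] from 0 to 3 = 3^37/37
     = 450283905890997363/37 = 1.216984e+16
Step 3: ||f||_6 = (1.216984e+16)^(1/6) = 479.601777


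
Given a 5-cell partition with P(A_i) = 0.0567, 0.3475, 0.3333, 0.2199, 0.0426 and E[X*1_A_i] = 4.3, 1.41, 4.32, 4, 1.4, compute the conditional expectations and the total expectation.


For each cell A_i: E[X|A_i] = E[X*1_A_i] / P(A_i)
Step 1: E[X|A_1] = 4.3 / 0.0567 = 75.837743
Step 2: E[X|A_2] = 1.41 / 0.3475 = 4.057554
Step 3: E[X|A_3] = 4.32 / 0.3333 = 12.961296
Step 4: E[X|A_4] = 4 / 0.2199 = 18.190086
Step 5: E[X|A_5] = 1.4 / 0.0426 = 32.86385
Verification: E[X] = sum E[X*1_A_i] = 4.3 + 1.41 + 4.32 + 4 + 1.4 = 15.43


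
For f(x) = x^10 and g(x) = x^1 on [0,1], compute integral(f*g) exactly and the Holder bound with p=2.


Step 1: Exact integral of f*g = integral(x^11, 0, 1) = 1/12
     = 0.083333
Step 2: Holder bound with p=2, q=2:
  ||f||_p = (integral x^20 dx)^(1/2) = (1/21)^(1/2) = 0.218218
  ||g||_q = (integral x^2 dx)^(1/2) = (1/3)^(1/2) = 0.57735
Step 3: Holder bound = ||f||_p * ||g||_q = 0.218218 * 0.57735 = 0.125988
Verification: 0.083333 <= 0.125988 (Holder holds)


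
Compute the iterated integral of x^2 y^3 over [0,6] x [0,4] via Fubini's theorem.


By Fubini's theorem, the double integral factors as a product of single integrals:
Step 1: integral_0^6 x^2 dx = [x^3/3] from 0 to 6
     = 6^3/3 = 72
Step 2: integral_0^4 y^3 dy = [y^4/4] from 0 to 4
     = 4^4/4 = 64
Step 3: Double integral = 72 * 64 = 4608


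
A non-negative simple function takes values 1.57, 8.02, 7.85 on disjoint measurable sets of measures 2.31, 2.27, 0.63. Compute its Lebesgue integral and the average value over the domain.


Step 1: Integral = sum(value_i * measure_i)
= 1.57*2.31 + 8.02*2.27 + 7.85*0.63
= 3.6267 + 18.2054 + 4.9455
= 26.7776
Step 2: Total measure of domain = 2.31 + 2.27 + 0.63 = 5.21
Step 3: Average value = 26.7776 / 5.21 = 5.139655


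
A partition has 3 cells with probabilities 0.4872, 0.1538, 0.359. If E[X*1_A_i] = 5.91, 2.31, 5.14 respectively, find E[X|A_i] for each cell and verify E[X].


For each cell A_i: E[X|A_i] = E[X*1_A_i] / P(A_i)
Step 1: E[X|A_1] = 5.91 / 0.4872 = 12.130542
Step 2: E[X|A_2] = 2.31 / 0.1538 = 15.019506
Step 3: E[X|A_3] = 5.14 / 0.359 = 14.317549
Verification: E[X] = sum E[X*1_A_i] = 5.91 + 2.31 + 5.14 = 13.36


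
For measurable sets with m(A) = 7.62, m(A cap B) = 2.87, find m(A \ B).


m(A \ B) = m(A) - m(A n B)
= 7.62 - 2.87
= 4.75


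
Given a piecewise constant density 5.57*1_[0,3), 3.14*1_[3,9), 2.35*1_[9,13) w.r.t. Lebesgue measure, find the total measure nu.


Integrate each piece of the Radon-Nikodym derivative:
Step 1: integral_0^3 5.57 dx = 5.57*(3-0) = 5.57*3 = 16.71
Step 2: integral_3^9 3.14 dx = 3.14*(9-3) = 3.14*6 = 18.84
Step 3: integral_9^13 2.35 dx = 2.35*(13-9) = 2.35*4 = 9.4
Total: 16.71 + 18.84 + 9.4 = 44.95


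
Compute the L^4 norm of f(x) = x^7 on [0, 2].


Step 1: ||f||_4 = (integral_0^2 |x^7|^4 dx)^(1/4)
     = (integral_0^2 x^28 dx)^(1/4)
Step 2: integral_0^2 x^28 dx = [x^29/(29)] from 0 to 2 = 2^29/29
     = 536870912/29 = 1.851279e+07
Step 3: ||f||_4 = (1.851279e+07)^(1/4) = 65.594582


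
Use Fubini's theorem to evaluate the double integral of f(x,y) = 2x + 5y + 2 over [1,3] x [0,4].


By Fubini, integrate in x first, then y.
Step 1: Fix y, integrate over x in [1,3]:
  integral(2x + 5y + 2, x=1..3)
  = 2*(3^2 - 1^2)/2 + (5y + 2)*(3 - 1)
  = 8 + (5y + 2)*2
  = 8 + 10y + 4
  = 12 + 10y
Step 2: Integrate over y in [0,4]:
  integral(12 + 10y, y=0..4)
  = 12*4 + 10*(4^2 - 0^2)/2
  = 48 + 80
  = 128


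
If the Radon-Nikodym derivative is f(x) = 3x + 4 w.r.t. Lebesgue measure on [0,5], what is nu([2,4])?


nu(A) = integral_A (dnu/dmu) dmu = integral_2^4 (3x + 4) dx
Step 1: Antiderivative F(x) = (3/2)x^2 + 4x
Step 2: F(4) = (3/2)*4^2 + 4*4 = 24 + 16 = 40
Step 3: F(2) = (3/2)*2^2 + 4*2 = 6 + 8 = 14
Step 4: nu([2,4]) = F(4) - F(2) = 40 - 14 = 26


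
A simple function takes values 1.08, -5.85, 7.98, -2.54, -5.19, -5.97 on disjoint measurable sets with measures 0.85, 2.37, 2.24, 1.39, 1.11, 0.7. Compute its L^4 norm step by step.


Step 1: Compute |f_i|^4 for each value:
  |1.08|^4 = 1.360489
  |-5.85|^4 = 1171.179506
  |7.98|^4 = 4055.193344
  |-2.54|^4 = 41.623143
  |-5.19|^4 = 725.553483
  |-5.97|^4 = 1270.273753
Step 2: Multiply by measures and sum:
  1.360489 * 0.85 = 1.156416
  1171.179506 * 2.37 = 2775.69543
  4055.193344 * 2.24 = 9083.633091
  41.623143 * 1.39 = 57.856168
  725.553483 * 1.11 = 805.364366
  1270.273753 * 0.7 = 889.191627
Sum = 1.156416 + 2775.69543 + 9083.633091 + 57.856168 + 805.364366 + 889.191627 = 13612.897098
Step 3: Take the p-th root:
||f||_4 = (13612.897098)^(1/4) = 10.801589


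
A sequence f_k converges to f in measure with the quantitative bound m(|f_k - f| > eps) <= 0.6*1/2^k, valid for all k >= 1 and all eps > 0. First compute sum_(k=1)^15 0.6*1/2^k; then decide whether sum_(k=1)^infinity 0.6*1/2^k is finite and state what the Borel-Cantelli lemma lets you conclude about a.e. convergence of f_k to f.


Step 1: List the terms 0.6*1/2^k for k = 1 to 15:
  k=1: 0.3
  k=2: 0.15
  k=3: 0.075
  k=4: 0.0375
  k=5: 0.01875
  k=6: 0.009375
  k=7: 0.004687
  k=8: 0.002344
  k=9: 0.001172
  k=10: 5.859375e-04
  k=11: 2.929687e-04
  k=12: 1.464844e-04
  k=13: 7.324219e-05
  k=14: 3.662109e-05
  k=15: 1.831055e-05
Step 2: Partial sum = 0.3 + 0.15 + 0.075 + 0.0375 + 0.01875 + 0.009375 + 0.004687 + 0.002344 + 0.001172 + 5.859375e-04 + 2.929687e-04 + 1.464844e-04 + 7.324219e-05 + 3.662109e-05 + 1.831055e-05
     = 0.599982
Step 3: The full series sum_(k>=1) 0.6*1/2^k converges (geometric series with ratio 1/2 < 1; a constant multiple of a convergent series converges).
Step 4: Fix eps > 0. Since sum_k m(|f_k - f| > eps) < infinity, the Borel-Cantelli lemma gives
        m(limsup_k {|f_k - f| > eps}) = 0, i.e. for a.e. x, |f_k(x) - f(x)| <= eps for all large k.
        Applying this with eps = 1/j for j = 1, 2, ... and intersecting the countably many full-measure sets,
        for a.e. x we get limsup_k |f_k(x) - f(x)| <= 1/j for every j, hence f_k -> f almost everywhere.
Conclusion: series converges; Borel-Cantelli yields f_k -> f a.e.


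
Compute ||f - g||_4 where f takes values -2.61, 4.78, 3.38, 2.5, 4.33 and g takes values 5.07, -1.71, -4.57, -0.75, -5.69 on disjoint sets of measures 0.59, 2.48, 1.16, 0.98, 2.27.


Step 1: Compute differences f_i - g_i:
  -2.61 - 5.07 = -7.68
  4.78 - -1.71 = 6.49
  3.38 - -4.57 = 7.95
  2.5 - -0.75 = 3.25
  4.33 - -5.69 = 10.02
Step 2: Compute |diff|^4 * measure for each set:
  |-7.68|^4 * 0.59 = 3478.92351 * 0.59 = 2052.564871
  |6.49|^4 * 2.48 = 1774.102824 * 2.48 = 4399.775004
  |7.95|^4 * 1.16 = 3994.556006 * 1.16 = 4633.684967
  |3.25|^4 * 0.98 = 111.566406 * 0.98 = 109.335078
  |10.02|^4 * 2.27 = 10080.24032 * 2.27 = 22882.145527
Step 3: Sum = 34077.505446
Step 4: ||f-g||_4 = (34077.505446)^(1/4) = 13.586793


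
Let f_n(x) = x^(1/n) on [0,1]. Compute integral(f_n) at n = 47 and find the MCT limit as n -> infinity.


At n = 47: f_47(x) = x^(1/47).
Step 1: integral(x^(1/47), 0, 1) = [x^(1/47+1) / (1/47+1)] from 0 to 1
     = 1 / (1/47 + 1) = 1 / ((47+1)/47) = 47/(47+1)
     = 47/48 = 0.979167
Step 2: As n -> infinity, f_n(x) = x^(1/n) -> 1 for x in (0,1], and f_n is increasing in n.
By MCT, lim_n integral(f_n) = integral(lim_n f_n) = integral(1, 0, 1) = 1.
Step 3: Verify convergence: 47/48 = 0.979167 -> 1


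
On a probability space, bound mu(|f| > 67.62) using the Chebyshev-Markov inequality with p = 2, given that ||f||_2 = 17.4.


Chebyshev/Markov inequality: mu(|f| > eps) <= (||f||_p / eps)^p
Step 1: ||f||_2 / eps = 17.4 / 67.62 = 0.25732
Step 2: Raise to power p = 2:
  (0.25732)^2 = 0.066214
Step 3: Therefore mu(|f| > 67.62) <= 0.066214


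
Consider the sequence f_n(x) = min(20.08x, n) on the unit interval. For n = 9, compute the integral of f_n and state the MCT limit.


f(x) = 20.08x on [0,1]; f_n(x) = min(20.08x, n). At n = 9:
Step 1: f(x) reaches 9 at x = 9/20.08 = 0.448207
Step 2: integral(f_9) = integral(20.08x, 0, 0.448207) + integral(9, 0.448207, 1)
       = 20.08*0.448207^2/2 + 9*(1 - 0.448207)
       = 2.016932 + 4.966135
       = 6.983068
Step 3: As n -> infinity, f_n increases to f, so by MCT integral(f_n) -> integral(f) = 20.08/2 = 10.04.
Convergence: integral(f_9) = 6.983068 -> 10.04 as n -> infinity


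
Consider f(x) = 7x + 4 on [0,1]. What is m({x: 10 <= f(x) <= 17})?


f^(-1)([10, 17]) = {x : 10 <= 7x + 4 <= 17}
Solving: (10 - 4)/7 <= x <= (17 - 4)/7
= [0.857143, 1.857143]
Intersecting with [0,1]: [0.857143, 1]
Measure = 1 - 0.857143 = 0.142857


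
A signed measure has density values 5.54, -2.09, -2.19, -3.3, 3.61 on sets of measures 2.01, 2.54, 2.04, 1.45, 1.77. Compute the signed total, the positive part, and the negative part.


Step 1: Compute signed measure on each set:
  Set 1: 5.54 * 2.01 = 11.1354
  Set 2: -2.09 * 2.54 = -5.3086
  Set 3: -2.19 * 2.04 = -4.4676
  Set 4: -3.3 * 1.45 = -4.785
  Set 5: 3.61 * 1.77 = 6.3897
Step 2: Total signed measure = (11.1354) + (-5.3086) + (-4.4676) + (-4.785) + (6.3897)
     = 2.9639
Step 3: Positive part mu+(X) = sum of positive contributions = 17.5251
Step 4: Negative part mu-(X) = |sum of negative contributions| = 14.5612


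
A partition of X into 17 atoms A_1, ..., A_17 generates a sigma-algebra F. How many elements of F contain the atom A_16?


Each element of F is a union of some subset S of the 17 atoms.
The element contains A_16 iff A_16 is in S.
So we count subsets S of {A_1,...,A_17} with A_16 in S: choose freely among the other 16 atoms.
Count = 2^(17-1) = 2^16 = 65536.


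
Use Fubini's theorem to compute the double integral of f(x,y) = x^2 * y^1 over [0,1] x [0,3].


By Fubini's theorem, the double integral factors as a product of single integrals:
Step 1: integral_0^1 x^2 dx = [x^3/3] from 0 to 1
     = 1^3/3 = 0.333333
Step 2: integral_0^3 y^1 dy = [y^2/2] from 0 to 3
     = 3^2/2 = 4.5
Step 3: Double integral = 0.333333 * 4.5 = 1.5


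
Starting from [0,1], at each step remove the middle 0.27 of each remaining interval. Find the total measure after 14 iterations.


Step 1: At each step, fraction remaining = 1 - 0.27 = 0.73
Step 2: After 14 steps, measure = (0.73)^14
Result = 0.012205


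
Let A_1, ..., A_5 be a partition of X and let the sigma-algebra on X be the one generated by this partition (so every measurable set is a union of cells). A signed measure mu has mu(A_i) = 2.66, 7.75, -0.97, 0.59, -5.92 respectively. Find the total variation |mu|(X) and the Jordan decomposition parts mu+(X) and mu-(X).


Step 1: Every measurable set is a union of atoms (the cells / points), so a Hahn decomposition is
  obtained by grouping atoms by sign: P = union of atoms with mu > 0, N = union of the remaining atoms.
  Atoms in P (indices): 1, 2, 4;  atoms in N (indices): 3, 5
  Positive values: 2.66, 7.75, 0.59
  Negative values: -0.97, -5.92
Step 2: mu+(X) = mu(P) = sum of positive atom values = 11
Step 3: mu-(X) = -mu(N) = sum of |negative atom values| = 6.89
Step 4: |mu|(X) = mu+(X) + mu-(X) = 11 + 6.89 = 17.89


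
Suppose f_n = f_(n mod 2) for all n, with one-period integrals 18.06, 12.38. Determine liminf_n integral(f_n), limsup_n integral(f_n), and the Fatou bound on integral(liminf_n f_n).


The sequence (integral(f_n)) is periodic with period 2, repeating the values 18.06, 12.38 indefinitely.
Step 1: For a periodic sequence, every tail (a_m, a_(m+1), ...) contains all 2 period values infinitely often.
Step 2: Hence inf of every tail = min of the period values = min(18.06, 12.38) = 12.38.
        liminf_n integral(f_n) = sup over m of (inf of tail from m) = 12.38.
Step 3: Similarly sup of every tail = max of the period values = 18.06.
        limsup_n integral(f_n) = 18.06.
Step 4: Fatou's lemma: integral(liminf_n f_n) <= liminf_n integral(f_n) = 12.38.
        So the integral of the pointwise liminf is at most 12.38.


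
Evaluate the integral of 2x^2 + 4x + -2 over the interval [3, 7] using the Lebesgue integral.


The Lebesgue integral of a Riemann-integrable function agrees with the Riemann integral.
Antiderivative F(x) = (2/3)x^3 + (4/2)x^2 + -2x
F(7) = (2/3)*7^3 + (4/2)*7^2 + -2*7
     = (2/3)*343 + (4/2)*49 + -2*7
     = 228.666667 + 98 + -14
     = 312.666667
F(3) = 30
Integral = F(7) - F(3) = 312.666667 - 30 = 282.666667


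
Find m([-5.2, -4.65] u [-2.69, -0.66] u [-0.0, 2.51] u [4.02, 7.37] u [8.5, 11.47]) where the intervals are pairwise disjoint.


For pairwise disjoint intervals, m(union) = sum of lengths.
= (-4.65 - -5.2) + (-0.66 - -2.69) + (2.51 - -0.0) + (7.37 - 4.02) + (11.47 - 8.5)
= 0.55 + 2.03 + 2.51 + 3.35 + 2.97
= 11.41


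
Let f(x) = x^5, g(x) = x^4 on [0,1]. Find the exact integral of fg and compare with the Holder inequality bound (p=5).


Step 1: Exact integral of f*g = integral(x^9, 0, 1) = 1/10
     = 0.1
Step 2: Holder bound with p=5, q=1.25:
  ||f||_p = (integral x^25 dx)^(1/5) = (1/26)^(1/5) = 0.521201
  ||g||_q = (integral x^5 dx)^(1/1.25) = (1/6)^(1/1.25) = 0.238495
Step 3: Holder bound = ||f||_p * ||g||_q = 0.521201 * 0.238495 = 0.124304
Verification: 0.1 <= 0.124304 (Holder holds)


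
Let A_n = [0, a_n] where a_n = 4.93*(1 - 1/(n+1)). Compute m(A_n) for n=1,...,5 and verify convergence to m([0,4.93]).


By continuity of measure from below: if A_n increases to A, then m(A_n) -> m(A).
Here A = [0, 4.93], so m(A) = 4.93
Step 1: a_1 = 4.93*(1 - 1/2) = 2.465, m(A_1) = 2.465
Step 2: a_2 = 4.93*(1 - 1/3) = 3.2867, m(A_2) = 3.2867
Step 3: a_3 = 4.93*(1 - 1/4) = 3.6975, m(A_3) = 3.6975
Step 4: a_4 = 4.93*(1 - 1/5) = 3.944, m(A_4) = 3.944
Step 5: a_5 = 4.93*(1 - 1/6) = 4.1083, m(A_5) = 4.1083
Limit: m(A_n) -> m([0,4.93]) = 4.93


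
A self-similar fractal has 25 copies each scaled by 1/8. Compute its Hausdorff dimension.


For a self-similar set with N copies scaled by 1/r:
dim_H = log(N)/log(r) = log(25)/log(8)
= 3.218876/2.079442
= 1.547952


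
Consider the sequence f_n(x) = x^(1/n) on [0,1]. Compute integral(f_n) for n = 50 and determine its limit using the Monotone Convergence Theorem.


At n = 50: f_50(x) = x^(1/50).
Step 1: integral(x^(1/50), 0, 1) = [x^(1/50+1) / (1/50+1)] from 0 to 1
     = 1 / (1/50 + 1) = 1 / ((50+1)/50) = 50/(50+1)
     = 50/51 = 0.980392
Step 2: As n -> infinity, f_n(x) = x^(1/n) -> 1 for x in (0,1], and f_n is increasing in n.
By MCT, lim_n integral(f_n) = integral(lim_n f_n) = integral(1, 0, 1) = 1.
Step 3: Verify convergence: 50/51 = 0.980392 -> 1


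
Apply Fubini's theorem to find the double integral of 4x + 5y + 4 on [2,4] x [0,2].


By Fubini, integrate in x first, then y.
Step 1: Fix y, integrate over x in [2,4]:
  integral(4x + 5y + 4, x=2..4)
  = 4*(4^2 - 2^2)/2 + (5y + 4)*(4 - 2)
  = 24 + (5y + 4)*2
  = 24 + 10y + 8
  = 32 + 10y
Step 2: Integrate over y in [0,2]:
  integral(32 + 10y, y=0..2)
  = 32*2 + 10*(2^2 - 0^2)/2
  = 64 + 20
  = 84


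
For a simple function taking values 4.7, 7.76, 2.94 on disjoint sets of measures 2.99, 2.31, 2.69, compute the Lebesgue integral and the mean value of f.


Step 1: Integral = sum(value_i * measure_i)
= 4.7*2.99 + 7.76*2.31 + 2.94*2.69
= 14.053 + 17.9256 + 7.9086
= 39.8872
Step 2: Total measure of domain = 2.99 + 2.31 + 2.69 = 7.99
Step 3: Average value = 39.8872 / 7.99 = 4.99214


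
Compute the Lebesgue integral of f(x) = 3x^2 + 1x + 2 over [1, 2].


The Lebesgue integral of a Riemann-integrable function agrees with the Riemann integral.
Antiderivative F(x) = (3/3)x^3 + (1/2)x^2 + 2x
F(2) = (3/3)*2^3 + (1/2)*2^2 + 2*2
     = (3/3)*8 + (1/2)*4 + 2*2
     = 8 + 2 + 4
     = 14
F(1) = 3.5
Integral = F(2) - F(1) = 14 - 3.5 = 10.5


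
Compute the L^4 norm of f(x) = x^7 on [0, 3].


Step 1: ||f||_4 = (integral_0^3 |x^7|^4 dx)^(1/4)
     = (integral_0^3 x^28 dx)^(1/4)
Step 2: integral_0^3 x^28 dx = [x^29/(29)] from 0 to 3 = 3^29/29
     = 68630377364883/29 = 2.366565e+12
Step 3: ||f||_4 = (2.366565e+12)^(1/4) = 1240.308149


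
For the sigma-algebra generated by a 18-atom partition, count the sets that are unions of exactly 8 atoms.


Each element of F is a union of some subset of the 18 atoms.
Elements that are unions of exactly 8 atoms correspond to 8-element subsets of the 18 atoms.
Count = C(18, 8) = 18! / (8! * 10!) = 43758.


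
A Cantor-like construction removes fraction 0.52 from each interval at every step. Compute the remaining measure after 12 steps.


Step 1: At each step, fraction remaining = 1 - 0.52 = 0.48
Step 2: After 12 steps, measure = (0.48)^12
Result = 1.495873e-04


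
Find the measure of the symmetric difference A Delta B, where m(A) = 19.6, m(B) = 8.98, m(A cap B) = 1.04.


m(A Delta B) = m(A) + m(B) - 2*m(A n B)
= 19.6 + 8.98 - 2*1.04
= 19.6 + 8.98 - 2.08
= 26.5


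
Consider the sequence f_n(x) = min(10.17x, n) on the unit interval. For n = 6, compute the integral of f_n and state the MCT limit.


f(x) = 10.17x on [0,1]; f_n(x) = min(10.17x, n). At n = 6:
Step 1: f(x) reaches 6 at x = 6/10.17 = 0.589971
Step 2: integral(f_6) = integral(10.17x, 0, 0.589971) + integral(6, 0.589971, 1)
       = 10.17*0.589971^2/2 + 6*(1 - 0.589971)
       = 1.769912 + 2.460177
       = 4.230088
Step 3: As n -> infinity, f_n increases to f, so by MCT integral(f_n) -> integral(f) = 10.17/2 = 5.085.
Convergence: integral(f_6) = 4.230088 -> 5.085 as n -> infinity


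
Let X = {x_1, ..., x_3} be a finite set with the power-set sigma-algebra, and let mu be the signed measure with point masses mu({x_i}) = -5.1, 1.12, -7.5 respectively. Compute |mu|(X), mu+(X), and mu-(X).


Step 1: Every measurable set is a union of atoms (the cells / points), so a Hahn decomposition is
  obtained by grouping atoms by sign: P = union of atoms with mu > 0, N = union of the remaining atoms.
  Atoms in P (indices): 2;  atoms in N (indices): 1, 3
  Positive values: 1.12
  Negative values: -5.1, -7.5
Step 2: mu+(X) = mu(P) = sum of positive atom values = 1.12
Step 3: mu-(X) = -mu(N) = sum of |negative atom values| = 12.6
Step 4: |mu|(X) = mu+(X) + mu-(X) = 1.12 + 12.6 = 13.72


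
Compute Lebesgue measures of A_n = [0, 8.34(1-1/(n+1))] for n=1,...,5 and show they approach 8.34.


By continuity of measure from below: if A_n increases to A, then m(A_n) -> m(A).
Here A = [0, 8.34], so m(A) = 8.34
Step 1: a_1 = 8.34*(1 - 1/2) = 4.17, m(A_1) = 4.17
Step 2: a_2 = 8.34*(1 - 1/3) = 5.56, m(A_2) = 5.56
Step 3: a_3 = 8.34*(1 - 1/4) = 6.255, m(A_3) = 6.255
Step 4: a_4 = 8.34*(1 - 1/5) = 6.672, m(A_4) = 6.672
Step 5: a_5 = 8.34*(1 - 1/6) = 6.95, m(A_5) = 6.95
Limit: m(A_n) -> m([0,8.34]) = 8.34


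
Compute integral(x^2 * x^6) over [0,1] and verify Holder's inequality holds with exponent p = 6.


Step 1: Exact integral of f*g = integral(x^8, 0, 1) = 1/9
     = 0.111111
Step 2: Holder bound with p=6, q=1.2:
  ||f||_p = (integral x^12 dx)^(1/6) = (1/13)^(1/6) = 0.652143
  ||g||_q = (integral x^7.2 dx)^(1/1.2) = (1/8.2)^(1/1.2) = 0.173176
Step 3: Holder bound = ||f||_p * ||g||_q = 0.652143 * 0.173176 = 0.112936
Verification: 0.111111 <= 0.112936 (Holder holds)


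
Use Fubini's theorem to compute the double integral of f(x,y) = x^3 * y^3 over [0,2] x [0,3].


By Fubini's theorem, the double integral factors as a product of single integrals:
Step 1: integral_0^2 x^3 dx = [x^4/4] from 0 to 2
     = 2^4/4 = 4
Step 2: integral_0^3 y^3 dy = [y^4/4] from 0 to 3
     = 3^4/4 = 20.25
Step 3: Double integral = 4 * 20.25 = 81


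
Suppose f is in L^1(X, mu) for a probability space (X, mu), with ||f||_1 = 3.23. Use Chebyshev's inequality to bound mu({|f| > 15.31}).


Chebyshev/Markov inequality: mu(|f| > eps) <= (||f||_p / eps)^p
Step 1: ||f||_1 / eps = 3.23 / 15.31 = 0.210973
Step 2: Raise to power p = 1:
  (0.210973)^1 = 0.210973
Step 3: Therefore mu(|f| > 15.31) <= 0.210973


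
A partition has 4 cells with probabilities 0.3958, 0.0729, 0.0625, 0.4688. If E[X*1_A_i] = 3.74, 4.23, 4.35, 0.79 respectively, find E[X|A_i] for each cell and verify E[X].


For each cell A_i: E[X|A_i] = E[X*1_A_i] / P(A_i)
Step 1: E[X|A_1] = 3.74 / 0.3958 = 9.449217
Step 2: E[X|A_2] = 4.23 / 0.0729 = 58.024691
Step 3: E[X|A_3] = 4.35 / 0.0625 = 69.6
Step 4: E[X|A_4] = 0.79 / 0.4688 = 1.685154
Verification: E[X] = sum E[X*1_A_i] = 3.74 + 4.23 + 4.35 + 0.79 = 13.11


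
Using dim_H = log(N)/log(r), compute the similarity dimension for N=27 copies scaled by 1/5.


For a self-similar set with N copies scaled by 1/r:
dim_H = log(N)/log(r) = log(27)/log(5)
= 3.295837/1.609438
= 2.047819


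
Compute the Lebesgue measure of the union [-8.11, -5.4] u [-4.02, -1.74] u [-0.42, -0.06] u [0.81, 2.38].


For pairwise disjoint intervals, m(union) = sum of lengths.
= (-5.4 - -8.11) + (-1.74 - -4.02) + (-0.06 - -0.42) + (2.38 - 0.81)
= 2.71 + 2.28 + 0.36 + 1.57
= 6.92


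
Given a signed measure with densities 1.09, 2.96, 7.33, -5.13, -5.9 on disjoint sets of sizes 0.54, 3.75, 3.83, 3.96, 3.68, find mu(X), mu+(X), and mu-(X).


Step 1: Compute signed measure on each set:
  Set 1: 1.09 * 0.54 = 0.5886
  Set 2: 2.96 * 3.75 = 11.1
  Set 3: 7.33 * 3.83 = 28.0739
  Set 4: -5.13 * 3.96 = -20.3148
  Set 5: -5.9 * 3.68 = -21.712
Step 2: Total signed measure = (0.5886) + (11.1) + (28.0739) + (-20.3148) + (-21.712)
     = -2.2643
Step 3: Positive part mu+(X) = sum of positive contributions = 39.7625
Step 4: Negative part mu-(X) = |sum of negative contributions| = 42.0268


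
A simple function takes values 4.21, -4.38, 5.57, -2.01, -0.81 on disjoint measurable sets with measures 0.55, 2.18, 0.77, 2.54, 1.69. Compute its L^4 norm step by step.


Step 1: Compute |f_i|^4 for each value:
  |4.21|^4 = 314.143721
  |-4.38|^4 = 368.041203
  |5.57|^4 = 962.54442
  |-2.01|^4 = 16.322408
  |-0.81|^4 = 0.430467
Step 2: Multiply by measures and sum:
  314.143721 * 0.55 = 172.779046
  368.041203 * 2.18 = 802.329823
  962.54442 * 0.77 = 741.159203
  16.322408 * 2.54 = 41.458916
  0.430467 * 1.69 = 0.72749
Sum = 172.779046 + 802.329823 + 741.159203 + 41.458916 + 0.72749 = 1758.454479
Step 3: Take the p-th root:
||f||_4 = (1758.454479)^(1/4) = 6.475641


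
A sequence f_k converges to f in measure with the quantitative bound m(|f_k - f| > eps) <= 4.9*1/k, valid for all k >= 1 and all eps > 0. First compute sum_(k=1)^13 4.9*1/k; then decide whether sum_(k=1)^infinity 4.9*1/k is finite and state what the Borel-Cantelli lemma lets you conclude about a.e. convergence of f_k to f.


Step 1: List the terms 4.9*1/k for k = 1 to 13:
  k=1: 4.9
  k=2: 2.45
  k=3: 1.633333
  k=4: 1.225
  k=5: 0.98
  k=6: 0.816667
  k=7: 0.7
  k=8: 0.6125
  k=9: 0.544444
  k=10: 0.49
  k=11: 0.445455
  k=12: 0.408333
  k=13: 0.376923
Step 2: Partial sum = 4.9 + 2.45 + 1.633333 + 1.225 + 0.98 + 0.816667 + 0.7 + 0.6125 + 0.544444 + 0.49 + 0.445455 + 0.408333 + 0.376923
     = 15.582655
Step 3: The full series sum_(k>=1) 4.9*1/k diverges (harmonic series, p = 1; a nonzero constant multiple of a divergent series diverges).
Step 4: The (first) Borel-Cantelli lemma requires a summable sequence of measures, so it does not apply here;
        from this bound alone no conclusion about a.e. convergence can be drawn (convergence in measure still
        gives an a.e.-convergent subsequence, but not a.e. convergence of the whole sequence).
Conclusion: series diverges; Borel-Cantelli is inconclusive about a.e. convergence of f_k.


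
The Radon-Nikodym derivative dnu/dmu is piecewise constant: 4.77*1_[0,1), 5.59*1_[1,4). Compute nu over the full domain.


Integrate each piece of the Radon-Nikodym derivative:
Step 1: integral_0^1 4.77 dx = 4.77*(1-0) = 4.77*1 = 4.77
Step 2: integral_1^4 5.59 dx = 5.59*(4-1) = 5.59*3 = 16.77
Total: 4.77 + 16.77 = 21.54


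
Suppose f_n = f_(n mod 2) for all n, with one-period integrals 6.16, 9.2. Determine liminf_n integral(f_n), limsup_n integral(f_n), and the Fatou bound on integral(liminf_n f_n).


The sequence (integral(f_n)) is periodic with period 2, repeating the values 6.16, 9.2 indefinitely.
Step 1: For a periodic sequence, every tail (a_m, a_(m+1), ...) contains all 2 period values infinitely often.
Step 2: Hence inf of every tail = min of the period values = min(6.16, 9.2) = 6.16.
        liminf_n integral(f_n) = sup over m of (inf of tail from m) = 6.16.
Step 3: Similarly sup of every tail = max of the period values = 9.2.
        limsup_n integral(f_n) = 9.2.
Step 4: Fatou's lemma: integral(liminf_n f_n) <= liminf_n integral(f_n) = 6.16.
        So the integral of the pointwise liminf is at most 6.16.


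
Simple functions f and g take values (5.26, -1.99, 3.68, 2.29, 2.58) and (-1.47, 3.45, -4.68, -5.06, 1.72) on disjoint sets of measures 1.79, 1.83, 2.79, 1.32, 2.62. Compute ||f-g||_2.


Step 1: Compute differences f_i - g_i:
  5.26 - -1.47 = 6.73
  -1.99 - 3.45 = -5.44
  3.68 - -4.68 = 8.36
  2.29 - -5.06 = 7.35
  2.58 - 1.72 = 0.86
Step 2: Compute |diff|^2 * measure for each set:
  |6.73|^2 * 1.79 = 45.2929 * 1.79 = 81.074291
  |-5.44|^2 * 1.83 = 29.5936 * 1.83 = 54.156288
  |8.36|^2 * 2.79 = 69.8896 * 2.79 = 194.991984
  |7.35|^2 * 1.32 = 54.0225 * 1.32 = 71.3097
  |0.86|^2 * 2.62 = 0.7396 * 2.62 = 1.937752
Step 3: Sum = 403.470015
Step 4: ||f-g||_2 = (403.470015)^(1/2) = 20.086563


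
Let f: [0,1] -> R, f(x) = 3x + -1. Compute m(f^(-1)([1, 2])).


f^(-1)([1, 2]) = {x : 1 <= 3x + -1 <= 2}
Solving: (1 - -1)/3 <= x <= (2 - -1)/3
= [0.666667, 1]
Intersecting with [0,1]: [0.666667, 1]
Measure = 1 - 0.666667 = 0.333333


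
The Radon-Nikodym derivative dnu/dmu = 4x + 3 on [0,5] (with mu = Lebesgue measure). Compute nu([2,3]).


nu(A) = integral_A (dnu/dmu) dmu = integral_2^3 (4x + 3) dx
Step 1: Antiderivative F(x) = (4/2)x^2 + 3x
Step 2: F(3) = (4/2)*3^2 + 3*3 = 18 + 9 = 27
Step 3: F(2) = (4/2)*2^2 + 3*2 = 8 + 6 = 14
Step 4: nu([2,3]) = F(3) - F(2) = 27 - 14 = 13


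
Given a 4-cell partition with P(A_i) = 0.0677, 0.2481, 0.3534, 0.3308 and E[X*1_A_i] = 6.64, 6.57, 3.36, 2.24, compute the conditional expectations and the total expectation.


For each cell A_i: E[X|A_i] = E[X*1_A_i] / P(A_i)
Step 1: E[X|A_1] = 6.64 / 0.0677 = 98.079764
Step 2: E[X|A_2] = 6.57 / 0.2481 = 26.481258
Step 3: E[X|A_3] = 3.36 / 0.3534 = 9.50764
Step 4: E[X|A_4] = 2.24 / 0.3308 = 6.771463
Verification: E[X] = sum E[X*1_A_i] = 6.64 + 6.57 + 3.36 + 2.24 = 18.81


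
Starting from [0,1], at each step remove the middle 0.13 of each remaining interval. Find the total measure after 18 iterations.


Step 1: At each step, fraction remaining = 1 - 0.13 = 0.87
Step 2: After 18 steps, measure = (0.87)^18
Result = 0.081535


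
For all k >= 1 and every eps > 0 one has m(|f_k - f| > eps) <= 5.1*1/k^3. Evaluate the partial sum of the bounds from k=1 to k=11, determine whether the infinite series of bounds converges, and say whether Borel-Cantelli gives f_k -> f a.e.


Step 1: List the terms 5.1*1/k^3 for k = 1 to 11:
  k=1: 5.1
  k=2: 0.6375
  k=3: 0.188889
  k=4: 0.079687
  k=5: 0.0408
  k=6: 0.023611
  k=7: 0.014869
  k=8: 0.009961
  k=9: 0.006996
  k=10: 0.0051
  k=11: 0.003832
Step 2: Partial sum = 5.1 + 0.6375 + 0.188889 + 0.079687 + 0.0408 + 0.023611 + 0.014869 + 0.009961 + 0.006996 + 0.0051 + 0.003832
     = 6.111245
Step 3: The full series sum_(k>=1) 5.1*1/k^3 converges (p-series with p = 3 > 1; a constant multiple of a convergent series converges).
Step 4: Fix eps > 0. Since sum_k m(|f_k - f| > eps) < infinity, the Borel-Cantelli lemma gives
        m(limsup_k {|f_k - f| > eps}) = 0, i.e. for a.e. x, |f_k(x) - f(x)| <= eps for all large k.
        Applying this with eps = 1/j for j = 1, 2, ... and intersecting the countably many full-measure sets,
        for a.e. x we get limsup_k |f_k(x) - f(x)| <= 1/j for every j, hence f_k -> f almost everywhere.
Conclusion: series converges; Borel-Cantelli yields f_k -> f a.e.


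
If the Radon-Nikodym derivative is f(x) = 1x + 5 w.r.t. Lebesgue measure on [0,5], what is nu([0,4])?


nu(A) = integral_A (dnu/dmu) dmu = integral_0^4 (1x + 5) dx
Step 1: Antiderivative F(x) = (1/2)x^2 + 5x
Step 2: F(4) = (1/2)*4^2 + 5*4 = 8 + 20 = 28
Step 3: F(0) = (1/2)*0^2 + 5*0 = 0.0 + 0 = 0.0
Step 4: nu([0,4]) = F(4) - F(0) = 28 - 0.0 = 28


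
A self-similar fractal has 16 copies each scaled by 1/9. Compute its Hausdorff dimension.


For a self-similar set with N copies scaled by 1/r:
dim_H = log(N)/log(r) = log(16)/log(9)
= 2.772589/2.197225
= 1.26186


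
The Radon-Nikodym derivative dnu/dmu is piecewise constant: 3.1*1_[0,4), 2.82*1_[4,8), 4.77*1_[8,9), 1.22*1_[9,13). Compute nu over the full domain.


Integrate each piece of the Radon-Nikodym derivative:
Step 1: integral_0^4 3.1 dx = 3.1*(4-0) = 3.1*4 = 12.4
Step 2: integral_4^8 2.82 dx = 2.82*(8-4) = 2.82*4 = 11.28
Step 3: integral_8^9 4.77 dx = 4.77*(9-8) = 4.77*1 = 4.77
Step 4: integral_9^13 1.22 dx = 1.22*(13-9) = 1.22*4 = 4.88
Total: 12.4 + 11.28 + 4.77 + 4.88 = 33.33


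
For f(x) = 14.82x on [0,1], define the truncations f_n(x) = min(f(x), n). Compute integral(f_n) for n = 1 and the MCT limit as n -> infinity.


f(x) = 14.82x on [0,1]; f_n(x) = min(14.82x, n). At n = 1:
Step 1: f(x) reaches 1 at x = 1/14.82 = 0.067476
Step 2: integral(f_1) = integral(14.82x, 0, 0.067476) + integral(1, 0.067476, 1)
       = 14.82*0.067476^2/2 + 1*(1 - 0.067476)
       = 0.033738 + 0.932524
       = 0.966262
Step 3: As n -> infinity, f_n increases to f, so by MCT integral(f_n) -> integral(f) = 14.82/2 = 7.41.
Convergence: integral(f_1) = 0.966262 -> 7.41 as n -> infinity


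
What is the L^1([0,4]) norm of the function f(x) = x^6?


Step 1: ||f||_1 = (integral_0^4 |x^6|^1 dx)^(1/1)
     = (integral_0^4 x^6 dx)^(1/1)
Step 2: integral_0^4 x^6 dx = [x^7/(7)] from 0 to 4 = 4^7/7
     = 16384/7 = 2340.571429
Step 3: ||f||_1 = (2340.571429)^(1/1) = 2340.571429


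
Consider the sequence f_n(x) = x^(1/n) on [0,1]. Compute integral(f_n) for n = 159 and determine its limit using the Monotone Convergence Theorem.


At n = 159: f_159(x) = x^(1/159).
Step 1: integral(x^(1/159), 0, 1) = [x^(1/159+1) / (1/159+1)] from 0 to 1
     = 1 / (1/159 + 1) = 1 / ((159+1)/159) = 159/(159+1)
     = 159/160 = 0.99375
Step 2: As n -> infinity, f_n(x) = x^(1/n) -> 1 for x in (0,1], and f_n is increasing in n.
By MCT, lim_n integral(f_n) = integral(lim_n f_n) = integral(1, 0, 1) = 1.
Step 3: Verify convergence: 159/160 = 0.99375 -> 1


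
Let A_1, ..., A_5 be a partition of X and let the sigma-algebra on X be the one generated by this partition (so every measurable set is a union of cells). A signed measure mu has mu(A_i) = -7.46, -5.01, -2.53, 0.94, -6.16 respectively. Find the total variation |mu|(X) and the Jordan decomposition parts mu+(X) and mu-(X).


Step 1: Every measurable set is a union of atoms (the cells / points), so a Hahn decomposition is
  obtained by grouping atoms by sign: P = union of atoms with mu > 0, N = union of the remaining atoms.
  Atoms in P (indices): 4;  atoms in N (indices): 1, 2, 3, 5
  Positive values: 0.94
  Negative values: -7.46, -5.01, -2.53, -6.16
Step 2: mu+(X) = mu(P) = sum of positive atom values = 0.94
Step 3: mu-(X) = -mu(N) = sum of |negative atom values| = 21.16
Step 4: |mu|(X) = mu+(X) + mu-(X) = 0.94 + 21.16 = 22.1


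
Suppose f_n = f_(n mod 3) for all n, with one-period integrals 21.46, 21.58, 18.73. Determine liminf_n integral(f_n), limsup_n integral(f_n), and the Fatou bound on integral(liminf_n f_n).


The sequence (integral(f_n)) is periodic with period 3, repeating the values 21.46, 21.58, 18.73 indefinitely.
Step 1: For a periodic sequence, every tail (a_m, a_(m+1), ...) contains all 3 period values infinitely often.
Step 2: Hence inf of every tail = min of the period values = min(21.46, 21.58, 18.73) = 18.73.
        liminf_n integral(f_n) = sup over m of (inf of tail from m) = 18.73.
Step 3: Similarly sup of every tail = max of the period values = 21.58.
        limsup_n integral(f_n) = 21.58.
Step 4: Fatou's lemma: integral(liminf_n f_n) <= liminf_n integral(f_n) = 18.73.
        So the integral of the pointwise liminf is at most 18.73.
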